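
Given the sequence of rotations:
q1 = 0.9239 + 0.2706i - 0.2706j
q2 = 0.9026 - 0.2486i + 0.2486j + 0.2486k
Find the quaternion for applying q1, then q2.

q2 · q1 = 0.9685 + 0.0818i + 0.0527j + 0.2297k
0.9685 + 0.0818i + 0.0527j + 0.2297k


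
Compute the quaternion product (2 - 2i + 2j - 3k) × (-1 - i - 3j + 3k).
11 - 3i + j + 17k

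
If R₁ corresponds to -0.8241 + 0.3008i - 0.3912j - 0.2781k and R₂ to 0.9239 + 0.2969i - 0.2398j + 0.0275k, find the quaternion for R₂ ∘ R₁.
-0.9369 + 0.1107i - 0.073j - 0.3236k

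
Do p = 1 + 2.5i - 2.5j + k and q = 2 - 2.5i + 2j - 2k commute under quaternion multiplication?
No: pq = 15.25 + 5.5i - 0.5j - 1.25k ≠ 15.25 - 0.5i - 5.5j + 1.25k = qp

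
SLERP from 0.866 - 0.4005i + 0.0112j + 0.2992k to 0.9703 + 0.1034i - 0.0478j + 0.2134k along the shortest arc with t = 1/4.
0.9168 - 0.2797i - 0.0039j + 0.2849k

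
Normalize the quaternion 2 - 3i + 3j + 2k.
0.3922 - 0.5883i + 0.5883j + 0.3922k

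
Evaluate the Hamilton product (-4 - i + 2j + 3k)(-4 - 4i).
12 + 20i - 20j - 4k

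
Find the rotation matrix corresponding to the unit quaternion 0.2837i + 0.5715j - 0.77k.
[[-0.839, 0.3243, -0.4369], [0.3243, -0.3468, -0.8801], [-0.4369, -0.8801, 0.1858]]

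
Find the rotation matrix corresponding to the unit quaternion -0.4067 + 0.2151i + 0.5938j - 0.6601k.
[[-0.5767, -0.2815, -0.767], [0.7924, 0.036, -0.609], [0.199, -0.9589, 0.2023]]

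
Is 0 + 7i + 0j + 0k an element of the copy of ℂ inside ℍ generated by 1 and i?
Yes. The quaternion 7i has j- and k-coefficients y = z = 0, so it lies in the complex subalgebra spanned by 1 and i.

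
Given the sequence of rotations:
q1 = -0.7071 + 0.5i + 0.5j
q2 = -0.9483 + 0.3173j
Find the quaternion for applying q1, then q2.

q2 · q1 = 0.5119 - 0.4742i - 0.6985j - 0.1587k
0.5119 - 0.4742i - 0.6985j - 0.1587k


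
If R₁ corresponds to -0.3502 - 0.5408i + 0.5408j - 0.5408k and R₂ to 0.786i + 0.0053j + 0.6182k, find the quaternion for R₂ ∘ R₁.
0.7565 - 0.6124i + 0.0889j + 0.2114k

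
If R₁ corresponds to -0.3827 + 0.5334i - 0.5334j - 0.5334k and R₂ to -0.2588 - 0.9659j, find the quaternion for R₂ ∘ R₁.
-0.4162 + 0.3772i + 0.5077j + 0.6533k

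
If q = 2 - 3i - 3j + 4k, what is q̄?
2 + 3i + 3j - 4k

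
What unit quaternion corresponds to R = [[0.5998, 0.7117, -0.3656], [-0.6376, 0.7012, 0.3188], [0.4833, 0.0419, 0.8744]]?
0.891 - 0.0777i - 0.2382j - 0.3786k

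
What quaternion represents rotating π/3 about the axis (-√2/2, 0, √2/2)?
0.866 - 0.3536i + 0.3536k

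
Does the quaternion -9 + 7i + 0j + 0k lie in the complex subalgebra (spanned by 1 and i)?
Yes. The quaternion -9 + 7i has j- and k-coefficients y = z = 0, so it lies in the complex subalgebra spanned by 1 and i.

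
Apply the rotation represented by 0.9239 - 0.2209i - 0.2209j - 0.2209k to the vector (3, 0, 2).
(1.793, 0.08, 3.127)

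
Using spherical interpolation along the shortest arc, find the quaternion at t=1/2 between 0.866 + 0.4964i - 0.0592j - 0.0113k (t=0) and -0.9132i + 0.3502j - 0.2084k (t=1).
0.5048 + 0.8216i - 0.2386j + 0.1149k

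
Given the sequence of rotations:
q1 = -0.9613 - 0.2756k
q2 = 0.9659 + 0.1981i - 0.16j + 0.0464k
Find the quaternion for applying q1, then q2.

q2 · q1 = -0.9157 - 0.1463i + 0.2084j - 0.3108k
-0.9157 - 0.1463i + 0.2084j - 0.3108k


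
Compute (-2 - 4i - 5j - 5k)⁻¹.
-0.0286 + 0.0571i + 0.0714j + 0.0714k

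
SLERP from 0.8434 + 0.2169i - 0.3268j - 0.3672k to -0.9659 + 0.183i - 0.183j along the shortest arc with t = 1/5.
0.9133 + 0.1397i - 0.231j - 0.3049k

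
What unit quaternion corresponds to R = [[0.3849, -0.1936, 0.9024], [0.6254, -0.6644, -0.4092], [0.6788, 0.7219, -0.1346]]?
0.3827 + 0.7389i + 0.1461j + 0.535k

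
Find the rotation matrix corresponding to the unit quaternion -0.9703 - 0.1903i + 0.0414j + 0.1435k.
[[0.9554, 0.2627, -0.135], [-0.2942, 0.8864, -0.3574], [0.0257, 0.3812, 0.9241]]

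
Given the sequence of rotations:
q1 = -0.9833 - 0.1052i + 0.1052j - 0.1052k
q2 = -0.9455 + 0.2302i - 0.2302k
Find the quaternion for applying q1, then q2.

q2 · q1 = 0.9297 - 0.1027i - 0.051j + 0.35k
0.9297 - 0.1027i - 0.051j + 0.35k


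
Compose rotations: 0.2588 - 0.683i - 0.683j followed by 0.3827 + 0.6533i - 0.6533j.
0.099 - 0.0923i - 0.4305j - 0.8924k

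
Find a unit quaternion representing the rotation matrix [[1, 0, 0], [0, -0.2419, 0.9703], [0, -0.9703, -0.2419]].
0.6157 - 0.788i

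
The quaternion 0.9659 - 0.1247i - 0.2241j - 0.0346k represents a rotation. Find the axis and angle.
axis = (-0.4819, -0.866, -0.1337), θ = π/6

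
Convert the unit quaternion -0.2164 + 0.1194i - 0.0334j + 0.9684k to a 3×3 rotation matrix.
[[-0.8778, 0.4111, 0.2457], [-0.4271, -0.9041, -0.013], [0.2168, -0.1164, 0.9693]]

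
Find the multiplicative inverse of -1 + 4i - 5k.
-0.0238 - 0.0952i + 0.119k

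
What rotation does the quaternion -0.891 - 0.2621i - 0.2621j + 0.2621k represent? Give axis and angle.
axis = (-√3/3, -√3/3, √3/3), θ = 306°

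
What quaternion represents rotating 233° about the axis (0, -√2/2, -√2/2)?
-0.4462 - 0.6328j - 0.6328k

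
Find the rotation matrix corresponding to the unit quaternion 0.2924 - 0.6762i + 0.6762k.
[[0.0855, -0.3954, -0.9145], [0.3954, -0.829, 0.3954], [-0.9145, -0.3954, 0.0855]]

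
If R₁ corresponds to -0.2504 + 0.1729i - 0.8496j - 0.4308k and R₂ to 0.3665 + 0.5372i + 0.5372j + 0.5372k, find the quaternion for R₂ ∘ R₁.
0.5032 + 0.1538i - 0.1216j - 0.8417k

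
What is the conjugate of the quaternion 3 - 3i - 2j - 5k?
3 + 3i + 2j + 5k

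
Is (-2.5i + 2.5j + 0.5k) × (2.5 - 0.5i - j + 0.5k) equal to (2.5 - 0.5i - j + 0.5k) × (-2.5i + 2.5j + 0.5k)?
No: pq = 1 - 4.5i + 7.25j + 5k ≠ 1 - 8i + 5.25j - 2.5k = qp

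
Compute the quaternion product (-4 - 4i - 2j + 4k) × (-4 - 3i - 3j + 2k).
-10 + 36i + 16j - 18k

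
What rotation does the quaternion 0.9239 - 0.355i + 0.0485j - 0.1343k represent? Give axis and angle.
axis = (-0.9278, 0.1268, -0.351), θ = π/4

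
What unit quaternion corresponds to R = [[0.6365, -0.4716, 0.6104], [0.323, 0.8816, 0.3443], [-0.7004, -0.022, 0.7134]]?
0.8988 - 0.1019i + 0.3646j + 0.221k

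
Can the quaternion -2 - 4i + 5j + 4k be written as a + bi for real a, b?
No. The quaternion -2 - 4i + 5j + 4k has j-coefficient y = 5 and k-coefficient z = 4, not both zero, so it does not lie in the complex subalgebra spanned by 1 and i.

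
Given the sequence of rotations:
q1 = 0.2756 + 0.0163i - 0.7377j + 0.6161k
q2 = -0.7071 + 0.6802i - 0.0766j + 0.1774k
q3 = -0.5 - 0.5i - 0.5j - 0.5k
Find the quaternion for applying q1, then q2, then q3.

q2 · q1 = -0.3718 + 0.2596i + 0.0843j - 0.8873k
q3 · q2 · q1 = -0.0858 + 0.5419i - 0.4297j + 0.7172k
-0.0858 + 0.5419i - 0.4297j + 0.7172k


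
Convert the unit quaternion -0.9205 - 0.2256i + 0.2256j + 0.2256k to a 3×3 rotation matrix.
[[0.7964, 0.3135, -0.5171], [-0.5171, 0.7964, -0.3135], [0.3135, 0.5171, 0.7964]]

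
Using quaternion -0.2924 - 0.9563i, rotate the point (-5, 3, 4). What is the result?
(-5, -4.724, -1.638)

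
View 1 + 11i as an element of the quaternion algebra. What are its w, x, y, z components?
1 + 11i + 0j + 0k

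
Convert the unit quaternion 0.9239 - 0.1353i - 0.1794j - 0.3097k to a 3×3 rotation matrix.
[[0.7438, 0.6208, -0.2477], [-0.5237, 0.7716, 0.3611], [0.4153, -0.1389, 0.899]]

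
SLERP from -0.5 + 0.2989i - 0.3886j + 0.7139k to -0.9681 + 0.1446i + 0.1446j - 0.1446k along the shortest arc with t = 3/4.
-0.9708 + 0.2159i - 0.0015j + 0.1044k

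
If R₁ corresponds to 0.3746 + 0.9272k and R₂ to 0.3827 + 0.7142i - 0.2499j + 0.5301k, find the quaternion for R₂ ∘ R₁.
-0.3481 + 0.0358i - 0.7558j + 0.5534k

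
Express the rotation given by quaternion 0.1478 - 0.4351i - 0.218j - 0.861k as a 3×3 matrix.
[[-0.5777, 0.4442, 0.6848], [-0.0648, -0.8613, 0.504], [0.8137, 0.2468, 0.5263]]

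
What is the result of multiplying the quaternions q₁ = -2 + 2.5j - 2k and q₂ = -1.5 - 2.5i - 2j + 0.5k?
9 + 2.25i + 5.25j + 8.25k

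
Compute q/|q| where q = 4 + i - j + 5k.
0.61 + 0.1525i - 0.1525j + 0.7625k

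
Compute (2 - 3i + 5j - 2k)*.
2 + 3i - 5j + 2k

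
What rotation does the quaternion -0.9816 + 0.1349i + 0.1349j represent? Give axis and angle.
axis = (√2/2, √2/2, 0), θ = 338°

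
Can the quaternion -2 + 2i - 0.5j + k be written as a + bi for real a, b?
No. The quaternion -2 + 2i - 0.5j + k has j-coefficient y = -0.5 and k-coefficient z = 1, not both zero, so it does not lie in the complex subalgebra spanned by 1 and i.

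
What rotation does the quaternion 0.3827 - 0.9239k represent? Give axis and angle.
axis = (0, 0, -1), θ = 3π/4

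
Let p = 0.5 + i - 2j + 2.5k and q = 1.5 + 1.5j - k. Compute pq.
6.25 - 0.25i - 1.25j + 4.75k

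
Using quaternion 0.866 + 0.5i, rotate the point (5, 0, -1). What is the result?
(5, 0.866, -0.5)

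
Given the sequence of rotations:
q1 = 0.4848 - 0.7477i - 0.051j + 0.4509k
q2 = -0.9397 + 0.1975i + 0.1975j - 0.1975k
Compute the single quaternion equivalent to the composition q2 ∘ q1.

q2 · q1 = -0.2088 + 0.8773i + 0.2023j - 0.3819k
-0.2088 + 0.8773i + 0.2023j - 0.3819k


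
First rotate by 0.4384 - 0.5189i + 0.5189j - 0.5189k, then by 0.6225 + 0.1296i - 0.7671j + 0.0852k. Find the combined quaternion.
0.7824 + 0.0876i + 0.0098j - 0.6165k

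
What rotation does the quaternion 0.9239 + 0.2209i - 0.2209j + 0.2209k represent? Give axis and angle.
axis = (√3/3, -√3/3, √3/3), θ = π/4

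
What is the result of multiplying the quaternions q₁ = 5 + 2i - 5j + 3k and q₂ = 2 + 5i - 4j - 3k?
-11 + 56i - 9j + 8k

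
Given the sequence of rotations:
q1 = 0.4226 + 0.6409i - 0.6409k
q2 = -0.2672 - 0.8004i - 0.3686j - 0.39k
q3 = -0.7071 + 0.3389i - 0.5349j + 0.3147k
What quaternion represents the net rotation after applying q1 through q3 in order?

q2 · q1 = 0.1501 - 0.2733i - 0.9187j + 0.2427k
q3 · q2 · q1 = -0.5813 + 0.4034i + 0.4011j - 0.5819k
-0.5813 + 0.4034i + 0.4011j - 0.5819k


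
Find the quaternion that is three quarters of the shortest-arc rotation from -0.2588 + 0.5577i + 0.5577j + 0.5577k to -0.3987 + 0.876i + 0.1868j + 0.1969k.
-0.3771 + 0.8256i + 0.293j + 0.3008k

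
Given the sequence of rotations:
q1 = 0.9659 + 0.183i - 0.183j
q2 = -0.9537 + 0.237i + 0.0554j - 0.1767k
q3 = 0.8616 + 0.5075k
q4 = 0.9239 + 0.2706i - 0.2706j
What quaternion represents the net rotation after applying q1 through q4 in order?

q2 · q1 = -0.9544 + 0.0221i + 0.1957j - 0.2242k
q3 · q2 · q1 = -0.7085 - 0.0803i + 0.1798j - 0.6775k
q4 · q3 · q2 · q1 = -0.5842 - 0.0826i + 0.5412j - 0.599k
-0.5842 - 0.0826i + 0.5412j - 0.599k


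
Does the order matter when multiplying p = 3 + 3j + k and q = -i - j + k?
Yes: pq = 2 + i - 4j + 6k ≠ 2 - 7i - 2j = qp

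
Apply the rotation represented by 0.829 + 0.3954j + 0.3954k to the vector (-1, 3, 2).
(-1.03, 2.032, 2.968)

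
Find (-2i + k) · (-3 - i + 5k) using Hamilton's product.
-7 + 6i + 9j - 3k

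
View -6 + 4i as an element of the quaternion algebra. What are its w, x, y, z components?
-6 + 4i + 0j + 0k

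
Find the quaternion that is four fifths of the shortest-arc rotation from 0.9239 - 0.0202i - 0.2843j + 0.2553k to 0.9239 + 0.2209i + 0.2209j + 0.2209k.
0.9486 + 0.176i + 0.1203j + 0.234k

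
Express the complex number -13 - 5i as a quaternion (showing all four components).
-13 - 5i + 0j + 0k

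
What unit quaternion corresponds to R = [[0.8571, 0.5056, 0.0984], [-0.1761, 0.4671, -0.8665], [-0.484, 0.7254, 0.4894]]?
0.8387 + 0.4745i + 0.1736j - 0.2032k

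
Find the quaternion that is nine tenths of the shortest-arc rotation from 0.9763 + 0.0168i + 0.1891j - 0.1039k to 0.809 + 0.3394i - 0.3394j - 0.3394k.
0.8457 + 0.3122i - 0.2898j - 0.3216k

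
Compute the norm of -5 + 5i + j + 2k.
√55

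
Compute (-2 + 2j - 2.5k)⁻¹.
-0.1404 - 0.1404j + 0.1754k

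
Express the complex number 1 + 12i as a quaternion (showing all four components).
1 + 12i + 0j + 0k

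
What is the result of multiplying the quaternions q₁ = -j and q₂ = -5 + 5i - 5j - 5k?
-5 + 5i + 5j + 5k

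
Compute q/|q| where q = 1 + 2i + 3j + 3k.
0.2085 + 0.417i + 0.6255j + 0.6255k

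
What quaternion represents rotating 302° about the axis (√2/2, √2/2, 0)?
-0.8746 + 0.3428i + 0.3428j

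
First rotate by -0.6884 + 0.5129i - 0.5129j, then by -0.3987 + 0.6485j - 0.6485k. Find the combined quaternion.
0.6071 - 0.5371i - 0.5745j + 0.1138k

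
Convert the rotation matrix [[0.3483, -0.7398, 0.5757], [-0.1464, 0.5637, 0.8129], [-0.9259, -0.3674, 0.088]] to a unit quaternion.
0.7071 - 0.4173i + 0.5309j + 0.2098k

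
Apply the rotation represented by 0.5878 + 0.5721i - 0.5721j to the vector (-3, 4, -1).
(-2.982, 4.018, 0.982)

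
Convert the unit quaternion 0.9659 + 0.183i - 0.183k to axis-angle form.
axis = (√2/2, 0, -√2/2), θ = π/6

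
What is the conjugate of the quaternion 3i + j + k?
-3i - j - k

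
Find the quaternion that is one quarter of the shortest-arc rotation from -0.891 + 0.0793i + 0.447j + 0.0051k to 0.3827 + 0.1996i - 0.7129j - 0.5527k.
-0.8155 + 0.0067i + 0.5561j + 0.16k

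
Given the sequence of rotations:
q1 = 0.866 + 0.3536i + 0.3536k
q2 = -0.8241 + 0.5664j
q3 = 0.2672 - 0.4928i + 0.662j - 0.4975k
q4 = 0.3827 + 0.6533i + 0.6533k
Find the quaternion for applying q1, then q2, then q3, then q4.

q2 · q1 = -0.7137 - 0.0911i + 0.4905j - 0.4917k
q3 · q2 · q1 = -0.8049 + 0.2459i - 0.5384j + 0.0423k
q4 · q3 · q2 · q1 = -0.4963 - 0.08i - 0.073j - 0.8614k
-0.4963 - 0.08i - 0.073j - 0.8614k


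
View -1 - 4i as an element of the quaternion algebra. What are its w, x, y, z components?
-1 - 4i + 0j + 0k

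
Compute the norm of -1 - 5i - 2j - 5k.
√55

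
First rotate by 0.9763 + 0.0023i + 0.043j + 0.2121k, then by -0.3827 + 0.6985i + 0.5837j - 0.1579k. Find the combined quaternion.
-0.3668 + 0.8117i + 0.4049j - 0.2066k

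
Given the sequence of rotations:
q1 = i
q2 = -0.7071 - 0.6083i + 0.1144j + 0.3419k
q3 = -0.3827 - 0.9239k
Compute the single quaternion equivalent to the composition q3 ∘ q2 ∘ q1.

q2 · q1 = 0.6083 - 0.7071i + 0.3419j - 0.1144k
q3 · q2 · q1 = -0.3385 + 0.5865i + 0.5224j - 0.5182k
-0.3385 + 0.5865i + 0.5224j - 0.5182k


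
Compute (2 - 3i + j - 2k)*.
2 + 3i - j + 2k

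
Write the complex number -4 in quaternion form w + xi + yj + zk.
-4 + 0i + 0j + 0k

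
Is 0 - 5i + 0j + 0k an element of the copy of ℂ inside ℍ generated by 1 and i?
Yes. The quaternion -5i has j- and k-coefficients y = z = 0, so it lies in the complex subalgebra spanned by 1 and i.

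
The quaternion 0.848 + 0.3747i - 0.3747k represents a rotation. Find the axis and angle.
axis = (√2/2, 0, -√2/2), θ = 64°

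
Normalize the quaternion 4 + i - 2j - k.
0.8528 + 0.2132i - 0.4264j - 0.2132k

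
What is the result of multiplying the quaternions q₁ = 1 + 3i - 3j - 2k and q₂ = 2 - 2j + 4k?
4 - 10i - 20j - 6k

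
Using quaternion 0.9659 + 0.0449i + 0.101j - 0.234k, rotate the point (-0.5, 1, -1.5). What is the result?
(-0.235, 1.309, -1.316)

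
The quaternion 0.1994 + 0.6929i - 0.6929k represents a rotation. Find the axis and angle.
axis = (√2/2, 0, -√2/2), θ = 157°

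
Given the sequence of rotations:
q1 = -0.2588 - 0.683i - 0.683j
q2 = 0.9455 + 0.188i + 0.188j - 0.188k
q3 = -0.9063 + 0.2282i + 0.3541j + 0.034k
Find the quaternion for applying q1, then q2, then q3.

q2 · q1 = 0.0121 - 0.8228i - 0.566j + 0.0487k
q3 · q2 · q1 = 0.3756 + 0.785i + 0.4782j + 0.1185k
0.3756 + 0.785i + 0.4782j + 0.1185k


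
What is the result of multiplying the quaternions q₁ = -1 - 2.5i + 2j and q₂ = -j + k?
2 + 2i + 3.5j + 1.5k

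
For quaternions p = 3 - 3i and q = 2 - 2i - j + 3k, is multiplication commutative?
No: pq = -12i + 6j + 12k ≠ -12i - 12j + 6k = qp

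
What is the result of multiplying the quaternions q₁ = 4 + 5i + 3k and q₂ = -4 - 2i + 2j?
-6 - 34i + 2j - 2k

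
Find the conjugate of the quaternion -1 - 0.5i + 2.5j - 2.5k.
-1 + 0.5i - 2.5j + 2.5k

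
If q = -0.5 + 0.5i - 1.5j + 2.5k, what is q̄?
-0.5 - 0.5i + 1.5j - 2.5k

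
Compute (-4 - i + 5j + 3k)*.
-4 + i - 5j - 3k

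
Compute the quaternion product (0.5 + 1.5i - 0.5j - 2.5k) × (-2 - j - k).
-4 - 5i + 2j + 3k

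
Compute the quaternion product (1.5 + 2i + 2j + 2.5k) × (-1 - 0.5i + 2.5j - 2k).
-0.5 - 13i + 4.5j + 0.5k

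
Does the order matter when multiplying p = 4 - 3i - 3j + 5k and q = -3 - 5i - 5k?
Yes: pq = -2 + 4i - 31j - 50k ≠ -2 - 26i + 49j - 20k = qp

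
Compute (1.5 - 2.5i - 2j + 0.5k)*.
1.5 + 2.5i + 2j - 0.5k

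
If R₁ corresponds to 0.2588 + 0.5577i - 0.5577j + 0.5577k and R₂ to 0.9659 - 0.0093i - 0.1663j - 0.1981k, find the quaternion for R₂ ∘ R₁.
0.2729 + 0.333i - 0.687j + 0.5853k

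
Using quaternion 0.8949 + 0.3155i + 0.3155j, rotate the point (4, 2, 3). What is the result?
(5.296, 0.704, 0.676)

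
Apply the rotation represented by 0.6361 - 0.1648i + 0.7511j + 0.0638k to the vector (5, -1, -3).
(-3.157, -2.686, -4.221)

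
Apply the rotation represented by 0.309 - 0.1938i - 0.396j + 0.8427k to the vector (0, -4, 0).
(1.469, 1.982, 3.149)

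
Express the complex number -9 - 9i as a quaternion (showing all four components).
-9 - 9i + 0j + 0k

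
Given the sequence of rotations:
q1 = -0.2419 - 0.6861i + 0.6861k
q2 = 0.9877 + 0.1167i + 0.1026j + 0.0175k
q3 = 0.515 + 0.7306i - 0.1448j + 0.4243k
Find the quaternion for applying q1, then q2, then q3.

q2 · q1 = -0.1709 - 0.6355i - 0.1169j + 0.7438k
q3 · q2 · q1 = 0.0438 - 0.5102i - 0.8485j + 0.1331k
0.0438 - 0.5102i - 0.8485j + 0.1331k


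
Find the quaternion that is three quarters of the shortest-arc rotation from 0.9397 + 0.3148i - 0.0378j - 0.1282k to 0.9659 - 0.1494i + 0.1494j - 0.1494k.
0.983 - 0.0322i + 0.1044j - 0.1476k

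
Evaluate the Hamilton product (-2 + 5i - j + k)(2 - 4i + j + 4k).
13 + 13i - 28j - 5k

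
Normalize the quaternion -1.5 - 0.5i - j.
-0.8018 - 0.2673i - 0.5345j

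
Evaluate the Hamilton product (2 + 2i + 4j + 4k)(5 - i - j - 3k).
28 + 20j + 16k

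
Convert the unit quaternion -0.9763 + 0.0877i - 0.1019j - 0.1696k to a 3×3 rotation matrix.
[[0.9217, -0.349, 0.1692], [0.3133, 0.9271, 0.2058], [-0.2287, -0.1367, 0.9639]]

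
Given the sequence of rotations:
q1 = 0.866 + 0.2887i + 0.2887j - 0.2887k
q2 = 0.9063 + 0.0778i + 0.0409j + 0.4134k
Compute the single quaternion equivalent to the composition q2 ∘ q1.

q2 · q1 = 0.8699 + 0.1979i + 0.4389j + 0.107k
0.8699 + 0.1979i + 0.4389j + 0.107k


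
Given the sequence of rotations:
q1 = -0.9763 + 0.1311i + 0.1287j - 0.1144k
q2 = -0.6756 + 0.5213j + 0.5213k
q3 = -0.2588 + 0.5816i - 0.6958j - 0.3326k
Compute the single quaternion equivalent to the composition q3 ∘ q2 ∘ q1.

q2 · q1 = 0.6521 - 0.2153i - 0.5276j - 0.5k
q3 · q2 · q1 = -0.5769 + 0.6074i + 0.0452j - 0.5441k
-0.5769 + 0.6074i + 0.0452j - 0.5441k


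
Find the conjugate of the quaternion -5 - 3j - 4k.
-5 + 3j + 4k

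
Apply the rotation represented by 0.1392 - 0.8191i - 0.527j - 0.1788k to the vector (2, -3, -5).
(-2.709, 0.762, 5.485)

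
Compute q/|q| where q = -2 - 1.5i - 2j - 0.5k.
-0.6172 - 0.4629i - 0.6172j - 0.1543k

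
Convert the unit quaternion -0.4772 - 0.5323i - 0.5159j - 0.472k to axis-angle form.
axis = (-0.6057, -0.5871, -0.5371), θ = 237°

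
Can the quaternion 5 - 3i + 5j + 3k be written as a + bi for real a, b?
No. The quaternion 5 - 3i + 5j + 3k has j-coefficient y = 5 and k-coefficient z = 3, not both zero, so it does not lie in the complex subalgebra spanned by 1 and i.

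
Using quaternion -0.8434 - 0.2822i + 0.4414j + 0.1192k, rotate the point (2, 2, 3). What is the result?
(-1.368, -0.388, 3.87)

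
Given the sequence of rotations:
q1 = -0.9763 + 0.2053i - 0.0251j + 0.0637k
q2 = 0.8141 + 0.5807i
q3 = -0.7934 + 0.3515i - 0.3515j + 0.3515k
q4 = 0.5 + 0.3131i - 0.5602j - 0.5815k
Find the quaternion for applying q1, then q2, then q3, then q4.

q2 · q1 = -0.914 - 0.3998i - 0.0574j + 0.0373k
q3 · q2 · q1 = 0.8324 + 0.003i + 0.2132j - 0.5116k
q4 · q3 · q2 · q1 = 0.2372 + 0.6727i - 0.2013j - 0.6714k
0.2372 + 0.6727i - 0.2013j - 0.6714k


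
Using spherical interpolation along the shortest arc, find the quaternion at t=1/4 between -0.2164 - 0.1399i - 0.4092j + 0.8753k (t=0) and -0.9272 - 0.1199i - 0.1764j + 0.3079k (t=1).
-0.4452 - 0.1479i - 0.3818j + 0.7963k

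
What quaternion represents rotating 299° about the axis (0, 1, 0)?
-0.8616 + 0.5075j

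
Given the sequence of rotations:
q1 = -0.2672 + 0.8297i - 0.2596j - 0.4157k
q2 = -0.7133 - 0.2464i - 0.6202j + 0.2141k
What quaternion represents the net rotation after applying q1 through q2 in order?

q2 · q1 = 0.323 - 0.2126i + 0.4261j + 0.8179k
0.323 - 0.2126i + 0.4261j + 0.8179k


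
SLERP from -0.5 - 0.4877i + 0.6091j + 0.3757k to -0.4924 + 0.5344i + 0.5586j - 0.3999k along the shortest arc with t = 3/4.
-0.6063 + 0.3005i + 0.7023j - 0.2211k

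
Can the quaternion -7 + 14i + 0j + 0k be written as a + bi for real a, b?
Yes. The quaternion -7 + 14i has j- and k-coefficients y = z = 0, so it lies in the complex subalgebra spanned by 1 and i.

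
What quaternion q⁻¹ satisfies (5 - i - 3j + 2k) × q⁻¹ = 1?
0.1282 + 0.0256i + 0.0769j - 0.0513k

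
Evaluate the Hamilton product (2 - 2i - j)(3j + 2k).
3 - 2i + 10j - 2k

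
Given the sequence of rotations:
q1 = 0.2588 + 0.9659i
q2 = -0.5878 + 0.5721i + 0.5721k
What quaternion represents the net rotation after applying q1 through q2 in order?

q2 · q1 = -0.7047 - 0.4197i + 0.5526j + 0.1481k
-0.7047 - 0.4197i + 0.5526j + 0.1481k


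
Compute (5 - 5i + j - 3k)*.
5 + 5i - j + 3k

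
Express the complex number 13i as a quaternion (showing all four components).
0 + 13i + 0j + 0k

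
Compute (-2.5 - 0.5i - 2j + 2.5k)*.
-2.5 + 0.5i + 2j - 2.5k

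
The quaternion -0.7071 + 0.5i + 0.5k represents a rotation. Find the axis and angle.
axis = (√2/2, 0, √2/2), θ = 3π/2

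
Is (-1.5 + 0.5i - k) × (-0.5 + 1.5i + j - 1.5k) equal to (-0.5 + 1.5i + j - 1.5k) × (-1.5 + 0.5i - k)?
No: pq = -1.5 - 1.5i - 2.25j + 3.25k ≠ -1.5 - 3.5i - 0.75j + 2.25k = qp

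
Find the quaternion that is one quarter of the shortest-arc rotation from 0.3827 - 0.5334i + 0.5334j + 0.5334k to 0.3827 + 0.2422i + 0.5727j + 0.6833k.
0.4081 - 0.3532i + 0.5797j + 0.6104k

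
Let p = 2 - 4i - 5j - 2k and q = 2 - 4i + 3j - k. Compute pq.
1 - 5i - 38k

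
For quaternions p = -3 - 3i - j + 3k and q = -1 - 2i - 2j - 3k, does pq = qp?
No: pq = 4 + 18i - 8j + 10k ≠ 4 + 22j + 2k = qp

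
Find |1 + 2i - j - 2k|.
√10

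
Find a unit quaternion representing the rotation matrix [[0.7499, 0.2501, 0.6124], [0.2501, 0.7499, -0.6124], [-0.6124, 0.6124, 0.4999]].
0.866 + 0.3536i + 0.3536j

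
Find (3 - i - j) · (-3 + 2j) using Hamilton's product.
-7 + 3i + 9j - 2k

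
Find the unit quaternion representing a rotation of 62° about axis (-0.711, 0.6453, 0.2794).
0.8572 - 0.3662i + 0.3324j + 0.1439k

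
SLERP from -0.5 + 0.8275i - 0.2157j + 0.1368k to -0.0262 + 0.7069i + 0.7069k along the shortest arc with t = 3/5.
-0.2363 + 0.8184i - 0.0946j + 0.5153k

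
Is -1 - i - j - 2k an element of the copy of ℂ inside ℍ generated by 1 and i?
No. The quaternion -1 - i - j - 2k has j-coefficient y = -1 and k-coefficient z = -2, not both zero, so it does not lie in the complex subalgebra spanned by 1 and i.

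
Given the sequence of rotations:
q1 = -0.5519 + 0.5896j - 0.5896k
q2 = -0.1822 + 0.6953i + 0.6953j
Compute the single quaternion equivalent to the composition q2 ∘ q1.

q2 · q1 = -0.3094 - 0.7937i - 0.0812j + 0.5174k
-0.3094 - 0.7937i - 0.0812j + 0.5174k


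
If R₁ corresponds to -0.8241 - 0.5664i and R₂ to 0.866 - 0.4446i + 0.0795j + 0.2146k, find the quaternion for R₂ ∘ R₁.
-0.9655 - 0.1241i - 0.1871j - 0.1318k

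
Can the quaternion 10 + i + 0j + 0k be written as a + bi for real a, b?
Yes. The quaternion 10 + i has j- and k-coefficients y = z = 0, so it lies in the complex subalgebra spanned by 1 and i.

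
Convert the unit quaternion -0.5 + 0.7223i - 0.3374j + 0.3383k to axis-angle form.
axis = (0.834, -0.3896, 0.3906), θ = 4π/3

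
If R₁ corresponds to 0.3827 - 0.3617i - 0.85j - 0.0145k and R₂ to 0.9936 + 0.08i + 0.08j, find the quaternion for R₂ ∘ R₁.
0.4772 - 0.3299i - 0.8128j - 0.0535k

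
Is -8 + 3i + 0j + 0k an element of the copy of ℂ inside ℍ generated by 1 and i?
Yes. The quaternion -8 + 3i has j- and k-coefficients y = z = 0, so it lies in the complex subalgebra spanned by 1 and i.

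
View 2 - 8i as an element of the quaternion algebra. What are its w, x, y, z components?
2 - 8i + 0j + 0k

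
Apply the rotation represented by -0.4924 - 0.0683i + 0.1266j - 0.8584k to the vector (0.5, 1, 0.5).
(-1.119, -0.211, 0.45)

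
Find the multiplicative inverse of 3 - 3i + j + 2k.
0.1304 + 0.1304i - 0.0435j - 0.087k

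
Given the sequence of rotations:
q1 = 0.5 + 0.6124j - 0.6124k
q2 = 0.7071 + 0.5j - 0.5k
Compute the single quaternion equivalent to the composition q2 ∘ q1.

q2 · q1 = -0.2589 + 0.683j - 0.683k
-0.2589 + 0.683j - 0.683k


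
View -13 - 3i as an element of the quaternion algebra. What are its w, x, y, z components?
-13 - 3i + 0j + 0k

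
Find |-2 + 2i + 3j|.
√17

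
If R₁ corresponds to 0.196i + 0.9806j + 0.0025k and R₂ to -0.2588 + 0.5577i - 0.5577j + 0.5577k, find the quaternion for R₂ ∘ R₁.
0.4362 - 0.599i - 0.1459j + 0.6555k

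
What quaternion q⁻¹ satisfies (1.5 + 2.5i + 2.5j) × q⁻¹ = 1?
0.1017 - 0.1695i - 0.1695j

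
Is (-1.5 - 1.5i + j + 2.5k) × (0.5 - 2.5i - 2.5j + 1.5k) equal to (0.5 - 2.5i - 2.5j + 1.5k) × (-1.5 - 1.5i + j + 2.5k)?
No: pq = -5.75 + 10.75i + 0.25j + 5.25k ≠ -5.75 - 4.75i + 8.25j - 7.25k = qp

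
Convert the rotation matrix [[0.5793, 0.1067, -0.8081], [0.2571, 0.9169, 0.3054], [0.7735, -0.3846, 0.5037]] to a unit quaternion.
0.866 - 0.1992i - 0.4566j + 0.0434k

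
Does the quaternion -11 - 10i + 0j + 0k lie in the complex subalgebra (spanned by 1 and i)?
Yes. The quaternion -11 - 10i has j- and k-coefficients y = z = 0, so it lies in the complex subalgebra spanned by 1 and i.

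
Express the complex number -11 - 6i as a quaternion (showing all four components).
-11 - 6i + 0j + 0k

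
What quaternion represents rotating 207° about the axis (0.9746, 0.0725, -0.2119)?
-0.2334 + 0.9477i + 0.0705j - 0.206k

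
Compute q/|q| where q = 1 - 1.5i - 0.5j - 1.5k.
0.417 - 0.6255i - 0.2085j - 0.6255k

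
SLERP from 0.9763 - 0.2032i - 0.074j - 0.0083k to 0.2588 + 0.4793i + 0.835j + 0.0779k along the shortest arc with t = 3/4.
0.5867 + 0.3571i + 0.7237j + 0.067k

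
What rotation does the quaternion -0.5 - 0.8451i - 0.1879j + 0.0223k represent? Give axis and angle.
axis = (-0.9758, -0.217, 0.0257), θ = 4π/3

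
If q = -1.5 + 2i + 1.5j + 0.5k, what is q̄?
-1.5 - 2i - 1.5j - 0.5k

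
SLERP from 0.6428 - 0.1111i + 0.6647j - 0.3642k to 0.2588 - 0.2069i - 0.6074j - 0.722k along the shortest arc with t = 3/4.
0.4747 - 0.2297i - 0.3058j - 0.7927k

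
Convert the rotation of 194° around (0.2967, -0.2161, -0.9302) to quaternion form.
-0.1219 + 0.2945i - 0.2145j - 0.9233k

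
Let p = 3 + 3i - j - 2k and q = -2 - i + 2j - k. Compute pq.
-3 - 4i + 13j + 6k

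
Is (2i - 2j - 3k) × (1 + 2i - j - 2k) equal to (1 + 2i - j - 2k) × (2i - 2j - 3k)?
No: pq = -12 + 3i - 4j - k ≠ -12 + i - 5k = qp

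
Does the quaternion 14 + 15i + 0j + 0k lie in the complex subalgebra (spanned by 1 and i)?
Yes. The quaternion 14 + 15i has j- and k-coefficients y = z = 0, so it lies in the complex subalgebra spanned by 1 and i.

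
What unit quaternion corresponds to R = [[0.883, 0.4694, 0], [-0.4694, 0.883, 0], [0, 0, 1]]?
0.9703 - 0.2419k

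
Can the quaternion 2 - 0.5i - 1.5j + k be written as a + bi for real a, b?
No. The quaternion 2 - 0.5i - 1.5j + k has j-coefficient y = -1.5 and k-coefficient z = 1, not both zero, so it does not lie in the complex subalgebra spanned by 1 and i.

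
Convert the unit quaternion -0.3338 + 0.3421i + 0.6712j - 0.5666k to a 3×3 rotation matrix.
[[-0.5431, 0.081, -0.8358], [0.8375, 0.1239, -0.5322], [0.0604, -0.989, -0.1351]]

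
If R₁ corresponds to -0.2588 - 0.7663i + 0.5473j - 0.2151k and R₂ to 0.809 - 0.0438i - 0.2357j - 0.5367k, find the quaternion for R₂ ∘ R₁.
-0.2294 - 0.2642i + 0.9056j - 0.2397k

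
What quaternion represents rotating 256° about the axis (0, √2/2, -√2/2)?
-0.6157 + 0.5572j - 0.5572k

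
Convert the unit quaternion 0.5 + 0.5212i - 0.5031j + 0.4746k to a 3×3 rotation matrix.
[[0.0433, -0.999, -0.0084], [-0.0498, 0.0062, -0.9987], [0.9978, 0.0437, -0.0495]]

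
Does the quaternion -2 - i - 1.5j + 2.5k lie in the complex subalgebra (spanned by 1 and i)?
No. The quaternion -2 - i - 1.5j + 2.5k has j-coefficient y = -1.5 and k-coefficient z = 2.5, not both zero, so it does not lie in the complex subalgebra spanned by 1 and i.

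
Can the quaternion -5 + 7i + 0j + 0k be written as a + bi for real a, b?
Yes. The quaternion -5 + 7i has j- and k-coefficients y = z = 0, so it lies in the complex subalgebra spanned by 1 and i.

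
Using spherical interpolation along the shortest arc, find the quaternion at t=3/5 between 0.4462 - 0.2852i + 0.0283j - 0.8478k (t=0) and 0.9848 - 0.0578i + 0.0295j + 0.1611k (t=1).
0.9312 - 0.1852i + 0.0354j - 0.3119k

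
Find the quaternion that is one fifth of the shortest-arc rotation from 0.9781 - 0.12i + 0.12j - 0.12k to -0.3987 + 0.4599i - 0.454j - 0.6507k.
0.9496 - 0.2186i + 0.2171j + 0.0572k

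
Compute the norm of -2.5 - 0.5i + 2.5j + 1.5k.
√15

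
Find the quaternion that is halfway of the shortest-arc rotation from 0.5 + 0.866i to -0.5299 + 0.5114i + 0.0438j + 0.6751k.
-0.0195 + 0.8974i + 0.0285j + 0.4398k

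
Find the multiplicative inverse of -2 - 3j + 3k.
-0.0909 + 0.1364j - 0.1364k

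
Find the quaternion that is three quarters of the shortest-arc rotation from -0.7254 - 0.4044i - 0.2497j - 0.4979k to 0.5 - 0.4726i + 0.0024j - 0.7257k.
0.188 - 0.5533i - 0.0839j - 0.8072k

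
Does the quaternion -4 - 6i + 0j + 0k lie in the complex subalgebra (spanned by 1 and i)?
Yes. The quaternion -4 - 6i has j- and k-coefficients y = z = 0, so it lies in the complex subalgebra spanned by 1 and i.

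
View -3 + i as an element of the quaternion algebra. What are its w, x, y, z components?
-3 + i + 0j + 0k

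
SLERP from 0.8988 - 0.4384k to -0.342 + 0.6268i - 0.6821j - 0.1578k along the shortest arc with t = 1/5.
0.9018 - 0.1697i + 0.1847j - 0.352k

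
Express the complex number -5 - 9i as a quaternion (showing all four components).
-5 - 9i + 0j + 0k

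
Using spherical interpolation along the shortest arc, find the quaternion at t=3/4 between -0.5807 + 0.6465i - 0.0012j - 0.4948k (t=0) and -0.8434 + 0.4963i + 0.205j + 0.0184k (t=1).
-0.8072 + 0.5563i + 0.1582j - 0.1178k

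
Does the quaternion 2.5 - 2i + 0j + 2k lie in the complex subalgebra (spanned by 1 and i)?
No. The quaternion 2.5 - 2i + 2k has j-coefficient y = 0 and k-coefficient z = 2, not both zero, so it does not lie in the complex subalgebra spanned by 1 and i.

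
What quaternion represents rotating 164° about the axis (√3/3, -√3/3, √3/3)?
0.1392 + 0.5717i - 0.5717j + 0.5717k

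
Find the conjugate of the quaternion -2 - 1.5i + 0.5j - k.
-2 + 1.5i - 0.5j + k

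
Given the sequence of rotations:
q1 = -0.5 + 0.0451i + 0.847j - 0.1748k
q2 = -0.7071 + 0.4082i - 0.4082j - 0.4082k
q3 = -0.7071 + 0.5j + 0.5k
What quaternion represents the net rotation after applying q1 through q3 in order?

q2 · q1 = 0.6095 + 0.1811i - 0.3419j + 0.6919k
q3 · q2 · q1 = -0.606 + 0.3888i + 0.6371j - 0.275k
-0.606 + 0.3888i + 0.6371j - 0.275k


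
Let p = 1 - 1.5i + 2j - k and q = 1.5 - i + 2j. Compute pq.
-4 - 1.25i + 6j - 2.5k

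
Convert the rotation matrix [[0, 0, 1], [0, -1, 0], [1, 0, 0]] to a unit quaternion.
0.7071i + 0.7071k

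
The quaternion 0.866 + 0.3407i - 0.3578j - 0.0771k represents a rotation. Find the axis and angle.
axis = (0.6813, -0.7155, -0.1542), θ = π/3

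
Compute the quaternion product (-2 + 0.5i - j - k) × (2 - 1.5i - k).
-4.25 + 5i - 1.5k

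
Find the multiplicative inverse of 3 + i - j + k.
0.25 - 0.0833i + 0.0833j - 0.0833k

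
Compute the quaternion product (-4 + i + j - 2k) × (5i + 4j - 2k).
-13 - 14i - 24j + 7k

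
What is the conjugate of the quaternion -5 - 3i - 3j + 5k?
-5 + 3i + 3j - 5k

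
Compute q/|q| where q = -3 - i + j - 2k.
-0.7746 - 0.2582i + 0.2582j - 0.5164k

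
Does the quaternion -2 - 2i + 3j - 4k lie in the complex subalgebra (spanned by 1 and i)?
No. The quaternion -2 - 2i + 3j - 4k has j-coefficient y = 3 and k-coefficient z = -4, not both zero, so it does not lie in the complex subalgebra spanned by 1 and i.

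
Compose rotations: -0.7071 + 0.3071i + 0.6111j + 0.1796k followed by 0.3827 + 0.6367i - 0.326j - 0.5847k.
-0.1619 - 0.0339i + 0.1705j + 0.9714k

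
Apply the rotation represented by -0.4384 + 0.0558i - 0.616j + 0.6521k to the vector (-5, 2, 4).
(6.504, 0.471, 1.571)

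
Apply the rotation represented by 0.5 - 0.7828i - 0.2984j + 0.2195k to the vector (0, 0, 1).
(-0.642, 0.652, -0.404)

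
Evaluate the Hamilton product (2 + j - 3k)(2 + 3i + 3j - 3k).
-8 + 12i - j - 15k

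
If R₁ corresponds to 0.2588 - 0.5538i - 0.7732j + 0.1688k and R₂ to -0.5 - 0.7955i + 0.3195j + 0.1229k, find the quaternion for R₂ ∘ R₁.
-0.3437 + 0.22i + 0.5355j + 0.7394k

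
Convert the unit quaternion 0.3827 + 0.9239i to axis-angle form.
axis = (1, 0, 0), θ = 3π/4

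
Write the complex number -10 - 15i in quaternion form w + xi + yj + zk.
-10 - 15i + 0j + 0k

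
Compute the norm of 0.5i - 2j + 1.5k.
2.55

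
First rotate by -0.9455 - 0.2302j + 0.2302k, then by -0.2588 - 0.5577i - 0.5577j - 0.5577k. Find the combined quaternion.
0.2447 + 0.2705i + 0.7153j + 0.5961k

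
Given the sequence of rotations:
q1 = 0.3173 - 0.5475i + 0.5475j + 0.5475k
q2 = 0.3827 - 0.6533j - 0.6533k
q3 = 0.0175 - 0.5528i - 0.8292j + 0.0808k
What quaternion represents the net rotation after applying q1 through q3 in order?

q2 · q1 = 0.8368 - 0.2095i + 0.3599j - 0.3554k
q3 · q2 · q1 = 0.226 - 0.2006i - 0.901j - 0.3113k
0.226 - 0.2006i - 0.901j - 0.3113k


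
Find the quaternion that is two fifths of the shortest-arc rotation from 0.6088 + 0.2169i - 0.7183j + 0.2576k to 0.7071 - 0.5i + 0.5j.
0.0774 + 0.4608i - 0.86j + 0.2051k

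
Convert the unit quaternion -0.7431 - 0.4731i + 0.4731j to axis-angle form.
axis = (-√2/2, √2/2, 0), θ = 276°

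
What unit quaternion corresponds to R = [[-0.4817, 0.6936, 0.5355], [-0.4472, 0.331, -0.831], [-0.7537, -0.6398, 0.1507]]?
0.5 + 0.0956i + 0.6446j - 0.5704k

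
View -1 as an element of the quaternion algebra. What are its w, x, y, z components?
-1 + 0i + 0j + 0k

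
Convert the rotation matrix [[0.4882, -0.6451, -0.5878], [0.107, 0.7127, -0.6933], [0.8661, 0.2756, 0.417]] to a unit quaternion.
0.809 + 0.2994i - 0.4493j + 0.2324k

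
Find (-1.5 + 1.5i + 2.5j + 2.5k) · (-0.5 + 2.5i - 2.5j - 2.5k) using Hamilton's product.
9.5 - 4.5i + 12.5j - 7.5k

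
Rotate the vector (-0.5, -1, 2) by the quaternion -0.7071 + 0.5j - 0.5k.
(-0.707, -1.854, 1.146)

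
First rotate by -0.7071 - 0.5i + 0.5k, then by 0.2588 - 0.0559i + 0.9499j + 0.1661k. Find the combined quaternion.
-0.294 + 0.3851i - 0.7268j + 0.4869k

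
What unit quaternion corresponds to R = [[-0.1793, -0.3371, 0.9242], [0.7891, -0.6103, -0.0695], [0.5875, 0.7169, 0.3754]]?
0.3827 + 0.5137i + 0.22j + 0.7357k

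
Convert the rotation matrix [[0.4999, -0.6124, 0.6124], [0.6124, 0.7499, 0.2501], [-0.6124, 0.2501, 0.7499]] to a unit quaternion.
0.866 + 0.3536j + 0.3536k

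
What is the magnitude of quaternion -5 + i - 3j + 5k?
√60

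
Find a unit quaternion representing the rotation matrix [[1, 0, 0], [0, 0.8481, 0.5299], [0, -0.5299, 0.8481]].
0.9613 - 0.2756i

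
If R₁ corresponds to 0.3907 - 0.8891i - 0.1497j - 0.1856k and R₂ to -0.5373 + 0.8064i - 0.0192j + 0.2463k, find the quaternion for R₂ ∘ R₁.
0.5499 + 0.8332i + 0.0036j + 0.0582k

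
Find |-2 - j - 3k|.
√14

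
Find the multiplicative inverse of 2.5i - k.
-0.3448i + 0.1379k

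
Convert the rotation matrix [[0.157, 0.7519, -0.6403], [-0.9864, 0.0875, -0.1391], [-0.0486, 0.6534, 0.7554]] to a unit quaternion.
0.7071 + 0.2802i - 0.2092j - 0.6146k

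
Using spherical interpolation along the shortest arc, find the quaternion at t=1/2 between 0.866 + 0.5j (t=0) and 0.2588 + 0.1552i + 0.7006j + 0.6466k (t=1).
0.6339 + 0.0875i + 0.6766j + 0.3644k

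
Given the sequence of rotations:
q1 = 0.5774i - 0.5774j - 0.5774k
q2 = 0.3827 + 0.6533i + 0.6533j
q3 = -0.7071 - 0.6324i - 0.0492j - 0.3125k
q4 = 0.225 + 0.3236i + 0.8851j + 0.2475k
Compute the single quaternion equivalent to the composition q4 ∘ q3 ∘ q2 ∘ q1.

q2 · q1 = -0.1562i + 0.1562j - 0.9754k
q3 · q2 · q1 = -0.3959 + 0.2073i - 0.6785j + 0.5832k
q4 · q3 · q2 · q1 = 0.3 + 0.6026i - 0.6405j - 0.3698k
0.3 + 0.6026i - 0.6405j - 0.3698k


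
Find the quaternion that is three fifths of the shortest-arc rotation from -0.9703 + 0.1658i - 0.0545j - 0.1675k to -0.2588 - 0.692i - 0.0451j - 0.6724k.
-0.6938 - 0.4218i - 0.0614j - 0.5805k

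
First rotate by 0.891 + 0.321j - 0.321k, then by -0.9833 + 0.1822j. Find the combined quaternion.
-0.9346 - 0.0585i - 0.1533j + 0.3156k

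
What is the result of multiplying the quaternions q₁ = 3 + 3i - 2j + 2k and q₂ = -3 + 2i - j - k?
-15 + i + 10j - 8k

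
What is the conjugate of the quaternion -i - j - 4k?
i + j + 4k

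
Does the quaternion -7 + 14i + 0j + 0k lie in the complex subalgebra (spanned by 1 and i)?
Yes. The quaternion -7 + 14i has j- and k-coefficients y = z = 0, so it lies in the complex subalgebra spanned by 1 and i.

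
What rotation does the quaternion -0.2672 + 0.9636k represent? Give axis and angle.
axis = (0, 0, 1), θ = 211°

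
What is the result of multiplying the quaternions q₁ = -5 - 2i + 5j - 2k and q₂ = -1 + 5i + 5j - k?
-12 - 18i - 42j - 28k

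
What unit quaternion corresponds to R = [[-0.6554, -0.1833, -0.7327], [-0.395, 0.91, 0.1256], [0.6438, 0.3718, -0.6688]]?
-0.3827 - 0.1608i + 0.8992j + 0.1383k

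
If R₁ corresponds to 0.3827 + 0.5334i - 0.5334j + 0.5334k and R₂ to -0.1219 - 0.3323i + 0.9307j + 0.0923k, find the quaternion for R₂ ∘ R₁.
0.5778 + 0.3535i + 0.6477j - 0.3489k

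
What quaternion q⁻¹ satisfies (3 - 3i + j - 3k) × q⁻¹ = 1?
0.1071 + 0.1071i - 0.0357j + 0.1071k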